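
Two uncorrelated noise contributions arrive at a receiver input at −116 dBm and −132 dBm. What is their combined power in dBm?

−115.9 dBm

Convert to linear, add, convert back:
P₁ = 2.51×10⁻¹⁵ W, P₂ = 6.31×10⁻¹⁷ W
P_tot = 2.57×10⁻¹⁵ W → 10 log₁₀(P_tot / 10⁻³) = −115.9 dBm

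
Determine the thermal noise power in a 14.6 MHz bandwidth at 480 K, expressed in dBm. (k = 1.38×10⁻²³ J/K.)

−100.1 dBm

P_n = kTB = 1.38×10⁻²³ × 480 × 1.46×10⁷ = 9.67×10⁻¹⁴ W
In dBm: 10 log₁₀(9.67×10⁻¹⁴ / 10⁻³) = −100.1 dBm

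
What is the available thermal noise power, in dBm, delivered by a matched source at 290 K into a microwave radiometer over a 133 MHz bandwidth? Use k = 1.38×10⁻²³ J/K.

P_n = kTB = 1.38×10⁻²³ × 290 × 1.33×10⁸ = 5.32×10⁻¹³ W
In dBm: 10 log₁₀(5.32×10⁻¹³ / 10⁻³) = −92.7 dBm

−92.7 dBm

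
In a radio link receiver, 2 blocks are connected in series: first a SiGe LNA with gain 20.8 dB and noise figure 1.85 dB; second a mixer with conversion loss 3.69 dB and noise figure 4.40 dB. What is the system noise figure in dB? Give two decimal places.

Convert to linear (a loss of L dB is a gain of −L dB): F_i = 10^(NF_i/10), G_i = 10^(G_i,dB/10)
  Stage 1: F_1 = 10^(1.85/10) = 1.531, G_1 = 10^(20.8/10) = 120.2
  Stage 2: F_2 = 10^(4.40/10) = 2.754, G_2 = 10^(−3.69/10) = 0.4276
Friis cascade:
  F = 1.531 + (2.754 − 1)/120.2 = 1.546
NF = 10 log₁₀(1.546) = 1.89 dB

1.89 dB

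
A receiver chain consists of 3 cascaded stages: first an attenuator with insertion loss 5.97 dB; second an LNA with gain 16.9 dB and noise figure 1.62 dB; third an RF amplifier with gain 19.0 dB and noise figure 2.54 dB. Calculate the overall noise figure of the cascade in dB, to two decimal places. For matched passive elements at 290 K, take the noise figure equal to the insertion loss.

Convert to linear (a loss of L dB is a gain of −L dB): F_i = 10^(NF_i/10), G_i = 10^(G_i,dB/10)
  Stage 1: F_1 = 10^(5.97/10) = 3.954, G_1 = 10^(−5.97/10) = 0.2529
  Stage 2: F_2 = 10^(1.62/10) = 1.452, G_2 = 10^(16.9/10) = 48.98
  Stage 3: F_3 = 10^(2.54/10) = 1.795, G_3 = 10^(19.0/10) = 79.43
Friis cascade:
  F = 3.954 + (1.452 − 1)/0.2529 + (1.795 − 1)/12.39 = 5.805
NF = 10 log₁₀(5.805) = 7.64 dB

7.64 dB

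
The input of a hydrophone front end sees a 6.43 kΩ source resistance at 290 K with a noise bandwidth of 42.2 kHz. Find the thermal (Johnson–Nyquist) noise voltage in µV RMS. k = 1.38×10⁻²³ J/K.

V_n = √(4kTRB)
4kTRB = 4 × 1.38×10⁻²³ × 290 × 6.43×10³ × 4.22×10⁴ = 4.34×10⁻¹² V²
V_n = √(4.34×10⁻¹²) = 2.08×10⁻⁶ V = 2.08 µV

2.08 µV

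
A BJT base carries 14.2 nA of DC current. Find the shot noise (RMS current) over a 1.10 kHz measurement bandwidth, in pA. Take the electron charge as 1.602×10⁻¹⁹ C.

2.24 pA

I_n = √(2qI·B)
2qI·B = 2 × 1.602×10⁻¹⁹ × 1.42×10⁻⁸ × 1.10×10³ = 5.00×10⁻²⁴ A²
I_n = √(5.00×10⁻²⁴) = 2.24×10⁻¹² A = 2.24 pA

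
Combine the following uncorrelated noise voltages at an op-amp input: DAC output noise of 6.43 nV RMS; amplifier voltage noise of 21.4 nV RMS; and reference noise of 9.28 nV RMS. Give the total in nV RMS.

Uncorrelated sources add in power (mean-square): V_tot = √(ΣV_i²)
V_tot = √[(6.43×10⁻⁹)² + (2.14×10⁻⁸)² + (9.28×10⁻⁹)²] = 2.42×10⁻⁸ V = 24.2 nV

24.2 nV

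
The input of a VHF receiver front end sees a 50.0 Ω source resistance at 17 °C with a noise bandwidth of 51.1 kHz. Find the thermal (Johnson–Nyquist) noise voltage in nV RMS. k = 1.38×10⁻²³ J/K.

202 nV

T = 17 °C + 273.15 = 290.15 K
V_n = √(4kTRB)
4kTRB = 4 × 1.38×10⁻²³ × 290.15 × 5.00×10¹ × 5.11×10⁴ = 4.09×10⁻¹⁴ V²
V_n = √(4.09×10⁻¹⁴) = 2.02×10⁻⁷ V = 202 nV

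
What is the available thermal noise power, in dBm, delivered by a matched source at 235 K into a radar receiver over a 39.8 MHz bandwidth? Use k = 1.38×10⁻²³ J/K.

P_n = kTB = 1.38×10⁻²³ × 235 × 3.98×10⁷ = 1.29×10⁻¹³ W
In dBm: 10 log₁₀(1.29×10⁻¹³ / 10⁻³) = −98.9 dBm

−98.9 dBm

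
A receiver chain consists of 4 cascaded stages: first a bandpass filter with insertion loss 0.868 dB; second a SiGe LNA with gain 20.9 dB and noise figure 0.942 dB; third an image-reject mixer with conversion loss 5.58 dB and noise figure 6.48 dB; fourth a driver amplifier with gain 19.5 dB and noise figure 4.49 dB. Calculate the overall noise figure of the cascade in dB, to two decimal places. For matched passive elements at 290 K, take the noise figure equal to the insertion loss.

2.09 dB

Convert to linear (a loss of L dB is a gain of −L dB): F_i = 10^(NF_i/10), G_i = 10^(G_i,dB/10)
  Stage 1: F_1 = 10^(0.868/10) = 1.221, G_1 = 10^(−0.868/10) = 0.8188
  Stage 2: F_2 = 10^(0.942/10) = 1.242, G_2 = 10^(20.9/10) = 123.0
  Stage 3: F_3 = 10^(6.48/10) = 4.446, G_3 = 10^(−5.58/10) = 0.2767
  Stage 4: F_4 = 10^(4.49/10) = 2.812, G_4 = 10^(19.5/10) = 89.13
Friis cascade:
  F = 1.221 + (1.242 − 1)/0.8188 + (4.446 − 1)/100.7 + (2.812 − 1)/27.87 = 1.616
NF = 10 log₁₀(1.616) = 2.09 dB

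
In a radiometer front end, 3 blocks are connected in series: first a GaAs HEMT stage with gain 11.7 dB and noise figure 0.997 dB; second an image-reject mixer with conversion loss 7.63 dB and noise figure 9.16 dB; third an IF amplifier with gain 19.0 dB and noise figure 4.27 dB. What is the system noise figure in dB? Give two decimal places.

Convert to linear (a loss of L dB is a gain of −L dB): F_i = 10^(NF_i/10), G_i = 10^(G_i,dB/10)
  Stage 1: F_1 = 10^(0.997/10) = 1.258, G_1 = 10^(11.7/10) = 14.79
  Stage 2: F_2 = 10^(9.16/10) = 8.241, G_2 = 10^(−7.63/10) = 0.1726
  Stage 3: F_3 = 10^(4.27/10) = 2.673, G_3 = 10^(19.0/10) = 79.43
Friis cascade:
  F = 1.258 + (8.241 − 1)/14.79 + (2.673 − 1)/2.553 = 2.403
NF = 10 log₁₀(2.403) = 3.81 dB

3.81 dB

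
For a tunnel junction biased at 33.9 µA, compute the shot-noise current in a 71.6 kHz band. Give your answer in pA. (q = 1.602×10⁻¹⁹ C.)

I_n = √(2qI·B)
2qI·B = 2 × 1.602×10⁻¹⁹ × 3.39×10⁻⁵ × 7.16×10⁴ = 7.78×10⁻¹⁹ A²
I_n = √(7.78×10⁻¹⁹) = 8.82×10⁻¹⁰ A = 882 pA

882 pA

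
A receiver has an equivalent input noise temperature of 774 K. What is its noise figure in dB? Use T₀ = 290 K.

5.65 dB

F = 1 + T_e/T₀ = 1 + 774/290 = 3.66897
NF = 10 log₁₀(3.66897) = 5.65 dB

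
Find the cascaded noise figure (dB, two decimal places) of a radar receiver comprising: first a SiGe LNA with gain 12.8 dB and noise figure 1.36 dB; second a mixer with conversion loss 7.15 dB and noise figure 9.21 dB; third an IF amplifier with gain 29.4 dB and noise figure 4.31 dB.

3.45 dB

Convert to linear (a loss of L dB is a gain of −L dB): F_i = 10^(NF_i/10), G_i = 10^(G_i,dB/10)
  Stage 1: F_1 = 10^(1.36/10) = 1.368, G_1 = 10^(12.8/10) = 19.05
  Stage 2: F_2 = 10^(9.21/10) = 8.337, G_2 = 10^(−7.15/10) = 0.1928
  Stage 3: F_3 = 10^(4.31/10) = 2.698, G_3 = 10^(29.4/10) = 871.0
Friis cascade:
  F = 1.368 + (8.337 − 1)/19.05 + (2.698 − 1)/3.673 = 2.215
NF = 10 log₁₀(2.215) = 3.45 dB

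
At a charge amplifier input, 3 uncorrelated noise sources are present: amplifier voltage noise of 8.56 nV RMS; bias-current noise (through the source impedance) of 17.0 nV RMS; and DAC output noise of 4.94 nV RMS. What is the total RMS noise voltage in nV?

Uncorrelated sources add in power (mean-square): V_tot = √(ΣV_i²)
V_tot = √[(8.56×10⁻⁹)² + (1.70×10⁻⁸)² + (4.94×10⁻⁹)²] = 1.97×10⁻⁸ V = 19.7 nV

19.7 nV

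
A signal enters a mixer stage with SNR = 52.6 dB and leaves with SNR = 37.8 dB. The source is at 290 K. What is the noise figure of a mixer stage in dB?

14.8 dB

NF (dB) = SNR_in(dB) − SNR_out(dB) when the source is at T₀
NF = 52.6 − 37.8 = 14.8 dB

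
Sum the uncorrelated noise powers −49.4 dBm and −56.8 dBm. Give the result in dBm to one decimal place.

−48.7 dBm

Convert to linear, add, convert back:
P₁ = 1.15×10⁻⁸ W, P₂ = 2.09×10⁻⁹ W
P_tot = 1.36×10⁻⁸ W → 10 log₁₀(P_tot / 10⁻³) = −48.7 dBm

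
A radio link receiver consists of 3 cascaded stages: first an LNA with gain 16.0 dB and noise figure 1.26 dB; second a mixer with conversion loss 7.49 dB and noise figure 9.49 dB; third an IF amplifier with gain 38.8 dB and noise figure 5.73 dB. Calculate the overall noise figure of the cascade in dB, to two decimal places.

Convert to linear (a loss of L dB is a gain of −L dB): F_i = 10^(NF_i/10), G_i = 10^(G_i,dB/10)
  Stage 1: F_1 = 10^(1.26/10) = 1.337, G_1 = 10^(16.0/10) = 39.81
  Stage 2: F_2 = 10^(9.49/10) = 8.892, G_2 = 10^(−7.49/10) = 0.1782
  Stage 3: F_3 = 10^(5.73/10) = 3.741, G_3 = 10^(38.8/10) = 7586
Friis cascade:
  F = 1.337 + (8.892 − 1)/39.81 + (3.741 − 1)/7.096 = 1.921
NF = 10 log₁₀(1.921) = 2.84 dB

2.84 dB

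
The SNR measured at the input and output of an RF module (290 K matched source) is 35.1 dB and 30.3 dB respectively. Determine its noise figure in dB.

4.8 dB

NF (dB) = SNR_in(dB) − SNR_out(dB) when the source is at T₀
NF = 35.1 − 30.3 = 4.8 dB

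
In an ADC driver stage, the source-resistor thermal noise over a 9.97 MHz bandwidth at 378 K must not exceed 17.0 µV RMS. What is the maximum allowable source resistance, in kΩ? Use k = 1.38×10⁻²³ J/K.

1.39 kΩ

Johnson–Nyquist: V_n = √(4kTRB) ⇒ R = V_n² / (4kTB)
4kTB = 4 × 1.38×10⁻²³ × 378 × 9.97×10⁶ = 2.08×10⁻¹³
R = (1.70×10⁻⁵)² / 2.08×10⁻¹³ = 1.39×10³ Ω = 1.39 kΩ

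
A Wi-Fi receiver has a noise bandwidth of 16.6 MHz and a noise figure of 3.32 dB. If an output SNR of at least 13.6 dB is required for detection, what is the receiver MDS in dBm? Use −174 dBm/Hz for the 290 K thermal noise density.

−84.9 dBm

Sensitivity = −174 + 10 log₁₀(B) + NF + SNR_min
= −174 + 72.2 + 3.32 + 13.6
= −84.88 dBm → −84.9 dBm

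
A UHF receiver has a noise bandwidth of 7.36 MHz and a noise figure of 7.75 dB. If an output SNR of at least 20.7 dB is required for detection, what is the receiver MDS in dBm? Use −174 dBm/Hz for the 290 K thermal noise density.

Sensitivity = −174 + 10 log₁₀(B) + NF + SNR_min
= −174 + 68.67 + 7.75 + 20.7
= −76.88 dBm → −76.9 dBm

−76.9 dBm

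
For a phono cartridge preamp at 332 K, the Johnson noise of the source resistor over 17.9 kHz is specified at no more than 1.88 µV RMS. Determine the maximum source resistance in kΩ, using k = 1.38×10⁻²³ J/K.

10.8 kΩ

Johnson–Nyquist: V_n = √(4kTRB) ⇒ R = V_n² / (4kTB)
4kTB = 4 × 1.38×10⁻²³ × 332 × 1.79×10⁴ = 3.28×10⁻¹⁶
R = (1.88×10⁻⁶)² / 3.28×10⁻¹⁶ = 1.08×10⁴ Ω = 10.8 kΩ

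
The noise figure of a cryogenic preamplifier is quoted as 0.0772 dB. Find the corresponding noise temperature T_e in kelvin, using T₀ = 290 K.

5.20 K

F = 10^(0.0772/10) = 1.01793
T_e = (F − 1)·T₀ = (1.01793 − 1) × 290 = 5.20 K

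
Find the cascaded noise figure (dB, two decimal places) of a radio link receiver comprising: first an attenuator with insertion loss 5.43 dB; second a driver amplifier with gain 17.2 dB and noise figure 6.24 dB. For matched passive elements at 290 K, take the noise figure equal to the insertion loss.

Convert to linear (a loss of L dB is a gain of −L dB): F_i = 10^(NF_i/10), G_i = 10^(G_i,dB/10)
  Stage 1: F_1 = 10^(5.43/10) = 3.491, G_1 = 10^(−5.43/10) = 0.2864
  Stage 2: F_2 = 10^(6.24/10) = 4.207, G_2 = 10^(17.2/10) = 52.48
Friis cascade:
  F = 3.491 + (4.207 − 1)/0.2864 = 14.69
NF = 10 log₁₀(14.69) = 11.67 dB

11.67 dB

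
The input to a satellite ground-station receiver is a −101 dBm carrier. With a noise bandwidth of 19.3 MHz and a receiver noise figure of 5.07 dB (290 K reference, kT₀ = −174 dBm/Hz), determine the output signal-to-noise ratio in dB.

−4.9 dB

Noise floor: N = −174 + 10 log₁₀(B) + NF
10 log₁₀(1.93×10⁷) = 72.86 dB
N = −174 + 72.86 + 5.07 = −96.07 dBm
SNR = P_sig − N = −101 − (−96.07) = −4.93 dB → −4.9 dB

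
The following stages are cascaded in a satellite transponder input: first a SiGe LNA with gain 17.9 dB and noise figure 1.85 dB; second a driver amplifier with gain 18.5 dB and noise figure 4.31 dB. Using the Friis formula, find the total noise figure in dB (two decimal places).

Convert to linear (a loss of L dB is a gain of −L dB): F_i = 10^(NF_i/10), G_i = 10^(G_i,dB/10)
  Stage 1: F_1 = 10^(1.85/10) = 1.531, G_1 = 10^(17.9/10) = 61.66
  Stage 2: F_2 = 10^(4.31/10) = 2.698, G_2 = 10^(18.5/10) = 70.79
Friis cascade:
  F = 1.531 + (2.698 − 1)/61.66 = 1.559
NF = 10 log₁₀(1.559) = 1.93 dB

1.93 dB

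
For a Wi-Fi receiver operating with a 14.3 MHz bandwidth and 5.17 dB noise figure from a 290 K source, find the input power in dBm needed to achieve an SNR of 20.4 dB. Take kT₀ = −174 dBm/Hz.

Sensitivity = −174 + 10 log₁₀(B) + NF + SNR_min
= −174 + 71.55 + 5.17 + 20.4
= −76.88 dBm → −76.9 dBm

−76.9 dBm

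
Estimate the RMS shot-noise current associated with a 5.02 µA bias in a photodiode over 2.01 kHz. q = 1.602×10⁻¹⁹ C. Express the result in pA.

I_n = √(2qI·B)
2qI·B = 2 × 1.602×10⁻¹⁹ × 5.02×10⁻⁶ × 2.01×10³ = 3.23×10⁻²¹ A²
I_n = √(3.23×10⁻²¹) = 5.69×10⁻¹¹ A = 56.9 pA

56.9 pA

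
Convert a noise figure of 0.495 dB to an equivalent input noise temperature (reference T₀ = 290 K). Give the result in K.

35.0 K

F = 10^(0.495/10) = 1.12073
T_e = (F − 1)·T₀ = (1.12073 − 1) × 290 = 35.0 K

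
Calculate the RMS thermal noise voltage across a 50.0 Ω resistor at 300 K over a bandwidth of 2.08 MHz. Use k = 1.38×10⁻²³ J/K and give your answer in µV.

V_n = √(4kTRB)
4kTRB = 4 × 1.38×10⁻²³ × 300 × 5.00×10¹ × 2.08×10⁶ = 1.72×10⁻¹² V²
V_n = √(1.72×10⁻¹²) = 1.31×10⁻⁶ V = 1.31 µV

1.31 µV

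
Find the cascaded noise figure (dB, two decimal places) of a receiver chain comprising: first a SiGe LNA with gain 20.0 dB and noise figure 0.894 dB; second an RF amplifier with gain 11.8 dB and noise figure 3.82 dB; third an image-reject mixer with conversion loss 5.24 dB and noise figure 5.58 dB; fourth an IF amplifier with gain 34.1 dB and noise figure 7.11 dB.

Convert to linear (a loss of L dB is a gain of −L dB): F_i = 10^(NF_i/10), G_i = 10^(G_i,dB/10)
  Stage 1: F_1 = 10^(0.894/10) = 1.229, G_1 = 10^(20.0/10) = 100.0
  Stage 2: F_2 = 10^(3.82/10) = 2.410, G_2 = 10^(11.8/10) = 15.14
  Stage 3: F_3 = 10^(5.58/10) = 3.614, G_3 = 10^(−5.24/10) = 0.2992
  Stage 4: F_4 = 10^(7.11/10) = 5.140, G_4 = 10^(34.1/10) = 2570
Friis cascade:
  F = 1.229 + (2.410 − 1)/100.0 + (3.614 − 1)/1514 + (5.140 − 1)/452.9 = 1.254
NF = 10 log₁₀(1.254) = 0.98 dB

0.98 dB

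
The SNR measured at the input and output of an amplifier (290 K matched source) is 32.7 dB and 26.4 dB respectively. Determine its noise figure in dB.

NF (dB) = SNR_in(dB) − SNR_out(dB) when the source is at T₀
NF = 32.7 − 26.4 = 6.3 dB

6.3 dB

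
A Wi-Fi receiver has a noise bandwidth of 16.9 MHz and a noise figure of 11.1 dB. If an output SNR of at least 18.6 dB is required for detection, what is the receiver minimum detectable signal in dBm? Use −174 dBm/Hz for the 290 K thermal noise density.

−72.0 dBm

Sensitivity = −174 + 10 log₁₀(B) + NF + SNR_min
= −174 + 72.28 + 11.1 + 18.6
= −72.02 dBm → −72.0 dBm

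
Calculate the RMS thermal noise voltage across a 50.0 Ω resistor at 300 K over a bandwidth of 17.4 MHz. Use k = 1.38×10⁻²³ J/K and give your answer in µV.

3.80 µV

V_n = √(4kTRB)
4kTRB = 4 × 1.38×10⁻²³ × 300 × 5.00×10¹ × 1.74×10⁷ = 1.44×10⁻¹¹ V²
V_n = √(1.44×10⁻¹¹) = 3.80×10⁻⁶ V = 3.80 µV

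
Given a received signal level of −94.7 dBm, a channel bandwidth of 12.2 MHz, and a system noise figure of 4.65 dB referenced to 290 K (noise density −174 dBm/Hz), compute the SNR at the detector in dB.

3.8 dB

Noise floor: N = −174 + 10 log₁₀(B) + NF
10 log₁₀(1.22×10⁷) = 70.86 dB
N = −174 + 70.86 + 4.65 = −98.49 dBm
SNR = P_sig − N = −94.7 − (−98.49) = 3.79 dB → 3.8 dB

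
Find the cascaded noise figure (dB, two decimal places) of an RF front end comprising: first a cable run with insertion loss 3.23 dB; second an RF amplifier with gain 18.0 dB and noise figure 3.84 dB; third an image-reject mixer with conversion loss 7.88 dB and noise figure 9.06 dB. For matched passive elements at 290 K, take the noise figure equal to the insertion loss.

7.27 dB

Convert to linear (a loss of L dB is a gain of −L dB): F_i = 10^(NF_i/10), G_i = 10^(G_i,dB/10)
  Stage 1: F_1 = 10^(3.23/10) = 2.104, G_1 = 10^(−3.23/10) = 0.4753
  Stage 2: F_2 = 10^(3.84/10) = 2.421, G_2 = 10^(18.0/10) = 63.10
  Stage 3: F_3 = 10^(9.06/10) = 8.054, G_3 = 10^(−7.88/10) = 0.1629
Friis cascade:
  F = 2.104 + (2.421 − 1)/0.4753 + (8.054 − 1)/29.99 = 5.329
NF = 10 log₁₀(5.329) = 7.27 dB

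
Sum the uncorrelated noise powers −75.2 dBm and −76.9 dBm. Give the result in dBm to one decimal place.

−73.0 dBm

Convert to linear, add, convert back:
P₁ = 3.02×10⁻¹¹ W, P₂ = 2.04×10⁻¹¹ W
P_tot = 5.06×10⁻¹¹ W → 10 log₁₀(P_tot / 10⁻³) = −73.0 dBm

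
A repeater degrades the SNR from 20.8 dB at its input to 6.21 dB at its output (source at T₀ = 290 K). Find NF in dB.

NF (dB) = SNR_in(dB) − SNR_out(dB) when the source is at T₀
NF = 20.8 − 6.21 = 14.59 dB

14.59 dB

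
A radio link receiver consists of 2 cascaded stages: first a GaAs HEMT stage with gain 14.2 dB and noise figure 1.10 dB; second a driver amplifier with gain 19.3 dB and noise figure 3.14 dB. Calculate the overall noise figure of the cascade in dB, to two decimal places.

1.23 dB

Convert to linear (a loss of L dB is a gain of −L dB): F_i = 10^(NF_i/10), G_i = 10^(G_i,dB/10)
  Stage 1: F_1 = 10^(1.10/10) = 1.288, G_1 = 10^(14.2/10) = 26.30
  Stage 2: F_2 = 10^(3.14/10) = 2.061, G_2 = 10^(19.3/10) = 85.11
Friis cascade:
  F = 1.288 + (2.061 − 1)/26.30 = 1.329
NF = 10 log₁₀(1.329) = 1.23 dB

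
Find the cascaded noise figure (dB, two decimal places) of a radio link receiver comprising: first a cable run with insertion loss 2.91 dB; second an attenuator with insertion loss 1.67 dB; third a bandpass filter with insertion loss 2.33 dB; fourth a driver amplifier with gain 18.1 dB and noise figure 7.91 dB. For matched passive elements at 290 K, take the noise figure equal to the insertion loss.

14.82 dB

Convert to linear (a loss of L dB is a gain of −L dB): F_i = 10^(NF_i/10), G_i = 10^(G_i,dB/10)
  Stage 1: F_1 = 10^(2.91/10) = 1.954, G_1 = 10^(−2.91/10) = 0.5117
  Stage 2: F_2 = 10^(1.67/10) = 1.469, G_2 = 10^(−1.67/10) = 0.6808
  Stage 3: F_3 = 10^(2.33/10) = 1.710, G_3 = 10^(−2.33/10) = 0.5848
  Stage 4: F_4 = 10^(7.91/10) = 6.180, G_4 = 10^(18.1/10) = 64.57
Friis cascade:
  F = 1.954 + (1.469 − 1)/0.5117 + (1.710 − 1)/0.3483 + (6.180 − 1)/0.2037 = 30.34
NF = 10 log₁₀(30.34) = 14.82 dB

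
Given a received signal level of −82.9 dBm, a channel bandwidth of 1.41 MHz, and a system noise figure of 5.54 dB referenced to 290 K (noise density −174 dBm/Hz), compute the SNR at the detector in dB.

24.1 dB

Noise floor: N = −174 + 10 log₁₀(B) + NF
10 log₁₀(1.41×10⁶) = 61.49 dB
N = −174 + 61.49 + 5.54 = −106.97 dBm
SNR = P_sig − N = −82.9 − (−106.97) = 24.07 dB → 24.1 dB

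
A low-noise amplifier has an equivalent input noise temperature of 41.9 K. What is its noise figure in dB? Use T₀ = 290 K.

0.586 dB

F = 1 + T_e/T₀ = 1 + 41.9/290 = 1.14448
NF = 10 log₁₀(1.14448) = 0.586 dB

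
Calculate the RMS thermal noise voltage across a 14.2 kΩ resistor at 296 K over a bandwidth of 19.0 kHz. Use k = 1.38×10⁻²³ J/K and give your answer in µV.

V_n = √(4kTRB)
4kTRB = 4 × 1.38×10⁻²³ × 296 × 1.42×10⁴ × 1.90×10⁴ = 4.41×10⁻¹² V²
V_n = √(4.41×10⁻¹²) = 2.10×10⁻⁶ V = 2.10 µV

2.10 µV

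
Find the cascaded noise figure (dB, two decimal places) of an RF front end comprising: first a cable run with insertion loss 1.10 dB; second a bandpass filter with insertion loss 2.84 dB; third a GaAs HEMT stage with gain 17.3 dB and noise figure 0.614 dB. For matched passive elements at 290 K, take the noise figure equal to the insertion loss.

4.55 dB

Convert to linear (a loss of L dB is a gain of −L dB): F_i = 10^(NF_i/10), G_i = 10^(G_i,dB/10)
  Stage 1: F_1 = 10^(1.10/10) = 1.288, G_1 = 10^(−1.10/10) = 0.7762
  Stage 2: F_2 = 10^(2.84/10) = 1.923, G_2 = 10^(−2.84/10) = 0.5200
  Stage 3: F_3 = 10^(0.614/10) = 1.152, G_3 = 10^(17.3/10) = 53.70
Friis cascade:
  F = 1.288 + (1.923 − 1)/0.7762 + (1.152 − 1)/0.4036 = 2.854
NF = 10 log₁₀(2.854) = 4.55 dB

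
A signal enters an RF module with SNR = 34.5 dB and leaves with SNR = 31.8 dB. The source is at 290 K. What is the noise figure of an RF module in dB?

2.7 dB

NF (dB) = SNR_in(dB) − SNR_out(dB) when the source is at T₀
NF = 34.5 − 31.8 = 2.7 dB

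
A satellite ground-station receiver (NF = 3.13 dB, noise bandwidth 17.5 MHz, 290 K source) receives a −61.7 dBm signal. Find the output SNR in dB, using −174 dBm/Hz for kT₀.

Noise floor: N = −174 + 10 log₁₀(B) + NF
10 log₁₀(1.75×10⁷) = 72.43 dB
N = −174 + 72.43 + 3.13 = −98.44 dBm
SNR = P_sig − N = −61.7 − (−98.44) = 36.74 dB → 36.7 dB

36.7 dB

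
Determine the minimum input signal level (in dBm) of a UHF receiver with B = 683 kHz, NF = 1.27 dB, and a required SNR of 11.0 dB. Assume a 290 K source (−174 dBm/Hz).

Sensitivity = −174 + 10 log₁₀(B) + NF + SNR_min
= −174 + 58.34 + 1.27 + 11.0
= −103.39 dBm → −103.4 dBm

−103.4 dBm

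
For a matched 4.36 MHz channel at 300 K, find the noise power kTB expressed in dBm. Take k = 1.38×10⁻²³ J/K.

P_n = kTB = 1.38×10⁻²³ × 300 × 4.36×10⁶ = 1.81×10⁻¹⁴ W
In dBm: 10 log₁₀(1.81×10⁻¹⁴ / 10⁻³) = −107.4 dBm

−107.4 dBm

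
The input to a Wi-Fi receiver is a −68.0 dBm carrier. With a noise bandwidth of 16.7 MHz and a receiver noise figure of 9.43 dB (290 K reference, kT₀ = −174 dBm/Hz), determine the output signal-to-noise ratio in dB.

24.3 dB

Noise floor: N = −174 + 10 log₁₀(B) + NF
10 log₁₀(1.67×10⁷) = 72.23 dB
N = −174 + 72.23 + 9.43 = −92.34 dBm
SNR = P_sig − N = −68.0 − (−92.34) = 24.34 dB → 24.3 dB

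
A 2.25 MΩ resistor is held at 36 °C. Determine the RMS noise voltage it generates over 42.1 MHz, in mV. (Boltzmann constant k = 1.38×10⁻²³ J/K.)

T = 36 °C + 273.15 = 309.15 K
V_n = √(4kTRB)
4kTRB = 4 × 1.38×10⁻²³ × 309.15 × 2.25×10⁶ × 4.21×10⁷ = 1.62×10⁻⁶ V²
V_n = √(1.62×10⁻⁶) = 1.27×10⁻³ V = 1.27 mV

1.27 mV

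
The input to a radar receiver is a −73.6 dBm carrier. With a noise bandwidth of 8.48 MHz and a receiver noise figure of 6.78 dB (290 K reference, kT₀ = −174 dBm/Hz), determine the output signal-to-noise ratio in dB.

Noise floor: N = −174 + 10 log₁₀(B) + NF
10 log₁₀(8.48×10⁶) = 69.28 dB
N = −174 + 69.28 + 6.78 = −97.94 dBm
SNR = P_sig − N = −73.6 − (−97.94) = 24.34 dB → 24.3 dB

24.3 dB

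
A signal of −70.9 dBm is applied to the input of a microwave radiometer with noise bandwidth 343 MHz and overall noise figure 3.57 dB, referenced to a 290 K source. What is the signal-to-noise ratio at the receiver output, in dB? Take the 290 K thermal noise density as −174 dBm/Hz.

14.2 dB

Noise floor: N = −174 + 10 log₁₀(B) + NF
10 log₁₀(3.43×10⁸) = 85.35 dB
N = −174 + 85.35 + 3.57 = −85.08 dBm
SNR = P_sig − N = −70.9 − (−85.08) = 14.18 dB → 14.2 dB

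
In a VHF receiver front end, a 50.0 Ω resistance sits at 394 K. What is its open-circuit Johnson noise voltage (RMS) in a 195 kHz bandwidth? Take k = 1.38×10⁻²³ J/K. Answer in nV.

V_n = √(4kTRB)
4kTRB = 4 × 1.38×10⁻²³ × 394 × 5.00×10¹ × 1.95×10⁵ = 2.12×10⁻¹³ V²
V_n = √(2.12×10⁻¹³) = 4.60×10⁻⁷ V = 460 nV

460 nV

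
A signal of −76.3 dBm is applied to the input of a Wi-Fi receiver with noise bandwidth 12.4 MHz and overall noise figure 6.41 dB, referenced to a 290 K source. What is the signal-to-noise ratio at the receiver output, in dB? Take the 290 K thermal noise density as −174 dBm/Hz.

20.4 dB

Noise floor: N = −174 + 10 log₁₀(B) + NF
10 log₁₀(1.24×10⁷) = 70.93 dB
N = −174 + 70.93 + 6.41 = −96.66 dBm
SNR = P_sig − N = −76.3 − (−96.66) = 20.36 dB → 20.4 dB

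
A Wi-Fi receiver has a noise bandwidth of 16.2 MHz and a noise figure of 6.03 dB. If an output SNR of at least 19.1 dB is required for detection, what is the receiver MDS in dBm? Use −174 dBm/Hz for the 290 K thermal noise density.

Sensitivity = −174 + 10 log₁₀(B) + NF + SNR_min
= −174 + 72.1 + 6.03 + 19.1
= −76.77 dBm → −76.8 dBm

−76.8 dBm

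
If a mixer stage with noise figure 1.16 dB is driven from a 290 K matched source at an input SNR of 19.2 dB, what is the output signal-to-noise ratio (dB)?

By definition F = SNR_in/SNR_out, so in dB: SNR_out = SNR_in − NF
SNR_out = 19.2 − 1.16 = 18.04 dB

18.04 dB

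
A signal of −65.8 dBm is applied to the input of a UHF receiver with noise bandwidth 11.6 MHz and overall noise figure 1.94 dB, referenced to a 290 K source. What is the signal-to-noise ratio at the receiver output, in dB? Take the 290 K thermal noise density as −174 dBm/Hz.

35.6 dB

Noise floor: N = −174 + 10 log₁₀(B) + NF
10 log₁₀(1.16×10⁷) = 70.64 dB
N = −174 + 70.64 + 1.94 = −101.42 dBm
SNR = P_sig − N = −65.8 − (−101.42) = 35.62 dB → 35.6 dB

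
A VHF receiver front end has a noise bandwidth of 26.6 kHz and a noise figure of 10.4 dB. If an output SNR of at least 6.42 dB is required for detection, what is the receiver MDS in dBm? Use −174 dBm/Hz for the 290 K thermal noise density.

Sensitivity = −174 + 10 log₁₀(B) + NF + SNR_min
= −174 + 44.25 + 10.4 + 6.42
= −112.93 dBm → −112.9 dBm

−112.9 dBm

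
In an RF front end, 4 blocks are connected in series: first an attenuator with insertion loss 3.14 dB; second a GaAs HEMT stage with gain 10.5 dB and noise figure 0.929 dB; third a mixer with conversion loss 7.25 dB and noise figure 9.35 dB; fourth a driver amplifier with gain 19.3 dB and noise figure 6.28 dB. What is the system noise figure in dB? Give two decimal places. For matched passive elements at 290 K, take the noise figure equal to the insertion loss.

Convert to linear (a loss of L dB is a gain of −L dB): F_i = 10^(NF_i/10), G_i = 10^(G_i,dB/10)
  Stage 1: F_1 = 10^(3.14/10) = 2.061, G_1 = 10^(−3.14/10) = 0.4853
  Stage 2: F_2 = 10^(0.929/10) = 1.239, G_2 = 10^(10.5/10) = 11.22
  Stage 3: F_3 = 10^(9.35/10) = 8.610, G_3 = 10^(−7.25/10) = 0.1884
  Stage 4: F_4 = 10^(6.28/10) = 4.246, G_4 = 10^(19.3/10) = 85.11
Friis cascade:
  F = 2.061 + (1.239 − 1)/0.4853 + (8.610 − 1)/5.445 + (4.246 − 1)/1.026 = 7.115
NF = 10 log₁₀(7.115) = 8.52 dB

8.52 dB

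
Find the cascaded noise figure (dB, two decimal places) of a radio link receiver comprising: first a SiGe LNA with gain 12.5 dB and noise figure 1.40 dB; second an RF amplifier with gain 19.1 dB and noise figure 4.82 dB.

Convert to linear (a loss of L dB is a gain of −L dB): F_i = 10^(NF_i/10), G_i = 10^(G_i,dB/10)
  Stage 1: F_1 = 10^(1.40/10) = 1.380, G_1 = 10^(12.5/10) = 17.78
  Stage 2: F_2 = 10^(4.82/10) = 3.034, G_2 = 10^(19.1/10) = 81.28
Friis cascade:
  F = 1.380 + (3.034 − 1)/17.78 = 1.495
NF = 10 log₁₀(1.495) = 1.75 dB

1.75 dB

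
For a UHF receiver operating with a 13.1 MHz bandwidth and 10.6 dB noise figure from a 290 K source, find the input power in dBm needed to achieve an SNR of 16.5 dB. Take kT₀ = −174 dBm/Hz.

−75.7 dBm

Sensitivity = −174 + 10 log₁₀(B) + NF + SNR_min
= −174 + 71.17 + 10.6 + 16.5
= −75.73 dBm → −75.7 dBm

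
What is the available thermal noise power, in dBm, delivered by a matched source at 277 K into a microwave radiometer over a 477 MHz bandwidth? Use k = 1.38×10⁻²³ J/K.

P_n = kTB = 1.38×10⁻²³ × 277 × 4.77×10⁸ = 1.82×10⁻¹² W
In dBm: 10 log₁₀(1.82×10⁻¹² / 10⁻³) = −87.4 dBm

−87.4 dBm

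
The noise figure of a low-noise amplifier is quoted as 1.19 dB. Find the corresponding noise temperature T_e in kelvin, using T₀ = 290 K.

F = 10^(1.19/10) = 1.31522
T_e = (F − 1)·T₀ = (1.31522 − 1) × 290 = 91.4 K

91.4 K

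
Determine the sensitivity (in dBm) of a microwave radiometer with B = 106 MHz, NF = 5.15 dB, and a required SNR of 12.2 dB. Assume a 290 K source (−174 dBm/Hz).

−76.4 dBm

Sensitivity = −174 + 10 log₁₀(B) + NF + SNR_min
= −174 + 80.25 + 5.15 + 12.2
= −76.40 dBm → −76.4 dBm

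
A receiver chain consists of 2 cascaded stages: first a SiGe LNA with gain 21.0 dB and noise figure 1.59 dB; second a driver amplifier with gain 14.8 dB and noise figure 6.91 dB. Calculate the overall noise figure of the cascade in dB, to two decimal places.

Convert to linear (a loss of L dB is a gain of −L dB): F_i = 10^(NF_i/10), G_i = 10^(G_i,dB/10)
  Stage 1: F_1 = 10^(1.59/10) = 1.442, G_1 = 10^(21.0/10) = 125.9
  Stage 2: F_2 = 10^(6.91/10) = 4.909, G_2 = 10^(14.8/10) = 30.20
Friis cascade:
  F = 1.442 + (4.909 − 1)/125.9 = 1.473
NF = 10 log₁₀(1.473) = 1.68 dB

1.68 dB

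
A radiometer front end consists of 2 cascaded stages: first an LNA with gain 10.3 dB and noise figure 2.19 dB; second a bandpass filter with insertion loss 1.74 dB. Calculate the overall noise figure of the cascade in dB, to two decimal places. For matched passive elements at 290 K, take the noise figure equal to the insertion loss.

2.31 dB

Convert to linear (a loss of L dB is a gain of −L dB): F_i = 10^(NF_i/10), G_i = 10^(G_i,dB/10)
  Stage 1: F_1 = 10^(2.19/10) = 1.656, G_1 = 10^(10.3/10) = 10.72
  Stage 2: F_2 = 10^(1.74/10) = 1.493, G_2 = 10^(−1.74/10) = 0.6699
Friis cascade:
  F = 1.656 + (1.493 − 1)/10.72 = 1.702
NF = 10 log₁₀(1.702) = 2.31 dB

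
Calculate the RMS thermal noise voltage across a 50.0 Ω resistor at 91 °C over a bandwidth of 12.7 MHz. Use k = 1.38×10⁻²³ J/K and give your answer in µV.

T = 91 °C + 273.15 = 364.15 K
V_n = √(4kTRB)
4kTRB = 4 × 1.38×10⁻²³ × 364.15 × 5.00×10¹ × 1.27×10⁷ = 1.28×10⁻¹¹ V²
V_n = √(1.28×10⁻¹¹) = 3.57×10⁻⁶ V = 3.57 µV

3.57 µV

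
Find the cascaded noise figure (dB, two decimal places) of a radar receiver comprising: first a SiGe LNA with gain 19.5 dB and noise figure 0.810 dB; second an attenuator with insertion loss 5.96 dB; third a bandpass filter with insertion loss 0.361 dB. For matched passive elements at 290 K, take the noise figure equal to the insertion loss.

Convert to linear (a loss of L dB is a gain of −L dB): F_i = 10^(NF_i/10), G_i = 10^(G_i,dB/10)
  Stage 1: F_1 = 10^(0.810/10) = 1.205, G_1 = 10^(19.5/10) = 89.13
  Stage 2: F_2 = 10^(5.96/10) = 3.945, G_2 = 10^(−5.96/10) = 0.2535
  Stage 3: F_3 = 10^(0.361/10) = 1.087, G_3 = 10^(−0.361/10) = 0.9202
Friis cascade:
  F = 1.205 + (3.945 − 1)/89.13 + (1.087 − 1)/22.59 = 1.242
NF = 10 log₁₀(1.242) = 0.94 dB

0.94 dB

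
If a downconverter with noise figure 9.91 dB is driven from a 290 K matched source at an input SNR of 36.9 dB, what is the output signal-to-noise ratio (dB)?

By definition F = SNR_in/SNR_out, so in dB: SNR_out = SNR_in − NF
SNR_out = 36.9 − 9.91 = 26.99 dB

26.99 dB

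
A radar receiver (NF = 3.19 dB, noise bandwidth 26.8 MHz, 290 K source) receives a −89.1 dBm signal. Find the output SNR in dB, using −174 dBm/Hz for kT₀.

7.4 dB

Noise floor: N = −174 + 10 log₁₀(B) + NF
10 log₁₀(2.68×10⁷) = 74.28 dB
N = −174 + 74.28 + 3.19 = −96.53 dBm
SNR = P_sig − N = −89.1 − (−96.53) = 7.43 dB → 7.4 dB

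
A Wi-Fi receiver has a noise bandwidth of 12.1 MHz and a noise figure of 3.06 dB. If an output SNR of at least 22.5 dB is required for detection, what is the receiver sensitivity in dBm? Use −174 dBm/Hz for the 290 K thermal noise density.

Sensitivity = −174 + 10 log₁₀(B) + NF + SNR_min
= −174 + 70.83 + 3.06 + 22.5
= −77.61 dBm → −77.6 dBm

−77.6 dBm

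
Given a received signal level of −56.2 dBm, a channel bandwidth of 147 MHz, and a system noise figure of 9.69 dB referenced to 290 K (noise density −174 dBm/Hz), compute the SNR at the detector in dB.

Noise floor: N = −174 + 10 log₁₀(B) + NF
10 log₁₀(1.47×10⁸) = 81.67 dB
N = −174 + 81.67 + 9.69 = −82.64 dBm
SNR = P_sig − N = −56.2 − (−82.64) = 26.44 dB → 26.4 dB

26.4 dB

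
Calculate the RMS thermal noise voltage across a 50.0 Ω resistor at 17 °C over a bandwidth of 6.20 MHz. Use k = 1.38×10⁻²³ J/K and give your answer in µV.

2.23 µV

T = 17 °C + 273.15 = 290.15 K
V_n = √(4kTRB)
4kTRB = 4 × 1.38×10⁻²³ × 290.15 × 5.00×10¹ × 6.20×10⁶ = 4.97×10⁻¹² V²
V_n = √(4.97×10⁻¹²) = 2.23×10⁻⁶ V = 2.23 µV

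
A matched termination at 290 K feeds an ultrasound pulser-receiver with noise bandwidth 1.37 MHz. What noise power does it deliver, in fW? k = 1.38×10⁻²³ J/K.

P_n = kTB = 1.38×10⁻²³ × 290 × 1.37×10⁶ = 5.48×10⁻¹⁵ W = 5.48 fW

5.48 fW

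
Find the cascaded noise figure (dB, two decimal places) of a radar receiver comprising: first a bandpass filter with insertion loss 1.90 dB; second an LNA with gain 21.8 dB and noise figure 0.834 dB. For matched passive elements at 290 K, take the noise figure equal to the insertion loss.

2.73 dB

Convert to linear (a loss of L dB is a gain of −L dB): F_i = 10^(NF_i/10), G_i = 10^(G_i,dB/10)
  Stage 1: F_1 = 10^(1.90/10) = 1.549, G_1 = 10^(−1.90/10) = 0.6457
  Stage 2: F_2 = 10^(0.834/10) = 1.212, G_2 = 10^(21.8/10) = 151.4
Friis cascade:
  F = 1.549 + (1.212 − 1)/0.6457 = 1.877
NF = 10 log₁₀(1.877) = 2.73 dB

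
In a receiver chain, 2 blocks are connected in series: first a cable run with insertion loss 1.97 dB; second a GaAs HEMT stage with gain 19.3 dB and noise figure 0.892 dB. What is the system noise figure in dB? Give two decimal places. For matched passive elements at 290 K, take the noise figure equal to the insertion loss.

2.86 dB

Convert to linear (a loss of L dB is a gain of −L dB): F_i = 10^(NF_i/10), G_i = 10^(G_i,dB/10)
  Stage 1: F_1 = 10^(1.97/10) = 1.574, G_1 = 10^(−1.97/10) = 0.6353
  Stage 2: F_2 = 10^(0.892/10) = 1.228, G_2 = 10^(19.3/10) = 85.11
Friis cascade:
  F = 1.574 + (1.228 − 1)/0.6353 = 1.933
NF = 10 log₁₀(1.933) = 2.86 dB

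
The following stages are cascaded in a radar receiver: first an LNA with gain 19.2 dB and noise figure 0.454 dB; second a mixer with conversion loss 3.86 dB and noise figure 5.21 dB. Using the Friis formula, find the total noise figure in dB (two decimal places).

0.56 dB

Convert to linear (a loss of L dB is a gain of −L dB): F_i = 10^(NF_i/10), G_i = 10^(G_i,dB/10)
  Stage 1: F_1 = 10^(0.454/10) = 1.110, G_1 = 10^(19.2/10) = 83.18
  Stage 2: F_2 = 10^(5.21/10) = 3.319, G_2 = 10^(−3.86/10) = 0.4111
Friis cascade:
  F = 1.110 + (3.319 − 1)/83.18 = 1.138
NF = 10 log₁₀(1.138) = 0.56 dB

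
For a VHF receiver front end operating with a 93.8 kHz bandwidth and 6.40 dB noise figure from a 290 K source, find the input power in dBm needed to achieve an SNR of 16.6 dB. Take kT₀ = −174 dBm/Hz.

−101.3 dBm

Sensitivity = −174 + 10 log₁₀(B) + NF + SNR_min
= −174 + 49.72 + 6.40 + 16.6
= −101.28 dBm → −101.3 dBm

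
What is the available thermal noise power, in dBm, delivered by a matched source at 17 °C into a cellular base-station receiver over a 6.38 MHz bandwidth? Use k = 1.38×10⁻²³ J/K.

−105.9 dBm

T = 17 °C + 273.15 = 290.15 K
P_n = kTB = 1.38×10⁻²³ × 290.15 × 6.38×10⁶ = 2.55×10⁻¹⁴ W
In dBm: 10 log₁₀(2.55×10⁻¹⁴ / 10⁻³) = −105.9 dBm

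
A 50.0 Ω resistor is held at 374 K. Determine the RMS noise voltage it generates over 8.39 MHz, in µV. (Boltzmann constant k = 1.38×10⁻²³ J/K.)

V_n = √(4kTRB)
4kTRB = 4 × 1.38×10⁻²³ × 374 × 5.00×10¹ × 8.39×10⁶ = 8.66×10⁻¹² V²
V_n = √(8.66×10⁻¹²) = 2.94×10⁻⁶ V = 2.94 µV

2.94 µV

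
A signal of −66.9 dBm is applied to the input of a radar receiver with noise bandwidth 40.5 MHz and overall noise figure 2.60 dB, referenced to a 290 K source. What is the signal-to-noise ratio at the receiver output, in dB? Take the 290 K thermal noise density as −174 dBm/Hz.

Noise floor: N = −174 + 10 log₁₀(B) + NF
10 log₁₀(4.05×10⁷) = 76.07 dB
N = −174 + 76.07 + 2.60 = −95.33 dBm
SNR = P_sig − N = −66.9 − (−95.33) = 28.43 dB → 28.4 dB

28.4 dB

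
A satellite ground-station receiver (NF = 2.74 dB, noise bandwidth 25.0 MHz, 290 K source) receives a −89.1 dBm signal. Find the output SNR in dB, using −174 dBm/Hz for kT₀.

Noise floor: N = −174 + 10 log₁₀(B) + NF
10 log₁₀(2.50×10⁷) = 73.98 dB
N = −174 + 73.98 + 2.74 = −97.28 dBm
SNR = P_sig − N = −89.1 − (−97.28) = 8.18 dB → 8.2 dB

8.2 dB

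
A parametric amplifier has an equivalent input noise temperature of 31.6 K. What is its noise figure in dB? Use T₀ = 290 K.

F = 1 + T_e/T₀ = 1 + 31.6/290 = 1.10897
NF = 10 log₁₀(1.10897) = 0.449 dB

0.449 dB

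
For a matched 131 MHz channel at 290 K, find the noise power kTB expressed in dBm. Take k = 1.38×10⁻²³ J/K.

P_n = kTB = 1.38×10⁻²³ × 290 × 1.31×10⁸ = 5.24×10⁻¹³ W
In dBm: 10 log₁₀(5.24×10⁻¹³ / 10⁻³) = −92.8 dBm

−92.8 dBm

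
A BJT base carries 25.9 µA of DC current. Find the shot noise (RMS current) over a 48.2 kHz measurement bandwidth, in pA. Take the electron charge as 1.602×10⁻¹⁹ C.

632 pA

I_n = √(2qI·B)
2qI·B = 2 × 1.602×10⁻¹⁹ × 2.59×10⁻⁵ × 4.82×10⁴ = 4.00×10⁻¹⁹ A²
I_n = √(4.00×10⁻¹⁹) = 6.32×10⁻¹⁰ A = 632 pA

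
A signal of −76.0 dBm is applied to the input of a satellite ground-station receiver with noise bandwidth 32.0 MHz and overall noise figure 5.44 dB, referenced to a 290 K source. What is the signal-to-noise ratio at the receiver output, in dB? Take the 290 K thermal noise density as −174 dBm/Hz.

17.5 dB

Noise floor: N = −174 + 10 log₁₀(B) + NF
10 log₁₀(3.20×10⁷) = 75.05 dB
N = −174 + 75.05 + 5.44 = −93.51 dBm
SNR = P_sig − N = −76.0 − (−93.51) = 17.51 dB → 17.5 dB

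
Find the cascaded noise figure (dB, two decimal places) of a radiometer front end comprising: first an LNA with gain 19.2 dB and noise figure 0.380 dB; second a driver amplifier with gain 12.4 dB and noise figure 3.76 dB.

0.45 dB

Convert to linear (a loss of L dB is a gain of −L dB): F_i = 10^(NF_i/10), G_i = 10^(G_i,dB/10)
  Stage 1: F_1 = 10^(0.380/10) = 1.091, G_1 = 10^(19.2/10) = 83.18
  Stage 2: F_2 = 10^(3.76/10) = 2.377, G_2 = 10^(12.4/10) = 17.38
Friis cascade:
  F = 1.091 + (2.377 − 1)/83.18 = 1.108
NF = 10 log₁₀(1.108) = 0.45 dB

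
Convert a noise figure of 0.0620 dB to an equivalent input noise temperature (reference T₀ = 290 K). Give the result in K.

4.17 K

F = 10^(0.0620/10) = 1.01438
T_e = (F − 1)·T₀ = (1.01438 − 1) × 290 = 4.17 K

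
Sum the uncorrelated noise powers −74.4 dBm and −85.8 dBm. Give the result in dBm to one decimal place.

Convert to linear, add, convert back:
P₁ = 3.63×10⁻¹¹ W, P₂ = 2.63×10⁻¹² W
P_tot = 3.89×10⁻¹¹ W → 10 log₁₀(P_tot / 10⁻³) = −74.1 dBm

−74.1 dBm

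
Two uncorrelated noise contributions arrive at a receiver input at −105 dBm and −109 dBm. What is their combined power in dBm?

Convert to linear, add, convert back:
P₁ = 3.16×10⁻¹⁴ W, P₂ = 1.26×10⁻¹⁴ W
P_tot = 4.42×10⁻¹⁴ W → 10 log₁₀(P_tot / 10⁻³) = −103.5 dBm

−103.5 dBm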